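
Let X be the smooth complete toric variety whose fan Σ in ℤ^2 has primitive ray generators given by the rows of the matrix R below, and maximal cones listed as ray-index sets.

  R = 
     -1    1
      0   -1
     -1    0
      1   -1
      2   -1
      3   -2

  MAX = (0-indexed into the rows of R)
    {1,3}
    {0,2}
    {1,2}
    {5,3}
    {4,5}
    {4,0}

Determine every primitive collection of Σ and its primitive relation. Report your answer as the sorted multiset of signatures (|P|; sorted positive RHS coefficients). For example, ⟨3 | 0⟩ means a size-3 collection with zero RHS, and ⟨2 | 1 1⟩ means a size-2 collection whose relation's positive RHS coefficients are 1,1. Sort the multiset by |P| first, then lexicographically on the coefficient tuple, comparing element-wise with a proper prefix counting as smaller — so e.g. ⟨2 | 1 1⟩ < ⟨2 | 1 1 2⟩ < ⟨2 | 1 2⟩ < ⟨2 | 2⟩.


Σ has 9 primitive collections:

  P = {0,3}:  v_{0} + v_{3} = 0  so sig = ⟨2 | 0⟩
  P = {0,1}:  v_{0} + v_{1} = v_{2}  so sig = ⟨2 | 1⟩
  P = {0,5}:  v_{0} + v_{5} = v_{4}  so sig = ⟨2 | 1⟩
  P = {2,3}:  v_{2} + v_{3} = v_{1}  so sig = ⟨2 | 1⟩
  P = {2,4}:  v_{2} + v_{4} = v_{3}  so sig = ⟨2 | 1⟩
  P = {3,4}:  v_{3} + v_{4} = v_{5}  so sig = ⟨2 | 1⟩
  P = {1,4}:  v_{1} + v_{4} = 2·v_{3}  so sig = ⟨2 | 2⟩
  P = {2,5}:  v_{2} + v_{5} = 2·v_{3}  so sig = ⟨2 | 2⟩
  P = {1,5}:  v_{1} + v_{5} = 3·v_{3}  so sig = ⟨2 | 3⟩

Sorted signature multiset PRS(X):
    ⟨2 | 0⟩
    ⟨2 | 1⟩
    ⟨2 | 1⟩
    ⟨2 | 1⟩
    ⟨2 | 1⟩
    ⟨2 | 1⟩
    ⟨2 | 2⟩
    ⟨2 | 2⟩
    ⟨2 | 3⟩


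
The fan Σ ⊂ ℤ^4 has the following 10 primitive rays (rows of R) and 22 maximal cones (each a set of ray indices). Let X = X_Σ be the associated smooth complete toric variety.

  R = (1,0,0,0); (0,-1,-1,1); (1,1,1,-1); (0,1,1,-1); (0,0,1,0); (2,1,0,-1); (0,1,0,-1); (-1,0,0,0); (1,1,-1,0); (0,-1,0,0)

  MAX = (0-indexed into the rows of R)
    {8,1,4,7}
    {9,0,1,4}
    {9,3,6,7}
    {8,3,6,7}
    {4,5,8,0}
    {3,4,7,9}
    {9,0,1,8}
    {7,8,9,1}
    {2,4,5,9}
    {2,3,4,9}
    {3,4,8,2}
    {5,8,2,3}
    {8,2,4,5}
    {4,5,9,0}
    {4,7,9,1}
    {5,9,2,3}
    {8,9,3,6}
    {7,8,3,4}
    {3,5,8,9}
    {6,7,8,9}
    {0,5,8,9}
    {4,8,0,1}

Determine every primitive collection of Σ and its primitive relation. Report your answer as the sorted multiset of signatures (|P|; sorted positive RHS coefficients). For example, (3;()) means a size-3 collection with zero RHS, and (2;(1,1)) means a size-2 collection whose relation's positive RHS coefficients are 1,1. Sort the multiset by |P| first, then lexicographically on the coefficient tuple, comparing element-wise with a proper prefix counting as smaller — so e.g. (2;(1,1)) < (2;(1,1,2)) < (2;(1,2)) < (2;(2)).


17 minimal non-faces of Δ(Σ) (on 10 rays):

  • {0,7}:  v_{0} + v_{7} = 0  ⟹  sig = (2;())
  • {1,3}:  v_{1} + v_{3} = 0  ⟹  sig = (2;())
  • {0,3}:  v_{0} + v_{3} = v_{2}  ⟹  sig = (2;(1))
  • {1,2}:  v_{1} + v_{2} = v_{0}  ⟹  sig = (2;(1))
  • {2,7}:  v_{2} + v_{7} = v_{3}  ⟹  sig = (2;(1))
  • {4,6}:  v_{4} + v_{6} = v_{3}  ⟹  sig = (2;(1))
  • {0,2}:  v_{0} + v_{2} = v_{4} + v_{5}  ⟹  sig = (2;(1,1))
  • {0,6}:  v_{0} + v_{6} = v_{3} + v_{8} + v_{9}  ⟹  sig = (2;(1,1,1))
  • {1,5}:  v_{1} + v_{5} = v_{0} + v_{8} + v_{9}  ⟹  sig = (2;(1,1,1))
  • {1,6}:  v_{1} + v_{6} = v_{7} + v_{8} + v_{9}  ⟹  sig = (2;(1,1,1))
  • {5,7}:  v_{5} + v_{7} = v_{3} + v_{8} + v_{9}  ⟹  sig = (2;(1,1,1))
  • {2,6}:  v_{2} + v_{6} = 2·v_{3} + v_{8} + v_{9}  ⟹  sig = (2;(1,1,2))
  • {5,6}:  v_{5} + v_{6} = 2·v_{3} + 2·v_{8} + 2·v_{9}  ⟹  sig = (2;(2,2,2))
  • {2,8,9}:  v_{2} + v_{8} + v_{9} = v_{5}  ⟹  sig = (3;(1))
  • {4,8,9}:  v_{4} + v_{8} + v_{9} = v_{0}  ⟹  sig = (3;(1))
  • {3,4,5}:  v_{3} + v_{4} + v_{5} = 2·v_{2}  ⟹  sig = (3;(2))
  • {3,7,8,9}:  v_{3} + v_{7} + v_{8} + v_{9} = v_{6}  ⟹  sig = (4;(1))

so the primitive-relation signature multiset is
{ (2;()) ×2,  (2;(1)) ×4,  (2;(1,1)),  (2;(1,1,1)) ×4,  (2;(1,1,2)),  (2;(2,2,2)),  (3;(1)) ×2,  (3;(2)),  (4;(1)) }


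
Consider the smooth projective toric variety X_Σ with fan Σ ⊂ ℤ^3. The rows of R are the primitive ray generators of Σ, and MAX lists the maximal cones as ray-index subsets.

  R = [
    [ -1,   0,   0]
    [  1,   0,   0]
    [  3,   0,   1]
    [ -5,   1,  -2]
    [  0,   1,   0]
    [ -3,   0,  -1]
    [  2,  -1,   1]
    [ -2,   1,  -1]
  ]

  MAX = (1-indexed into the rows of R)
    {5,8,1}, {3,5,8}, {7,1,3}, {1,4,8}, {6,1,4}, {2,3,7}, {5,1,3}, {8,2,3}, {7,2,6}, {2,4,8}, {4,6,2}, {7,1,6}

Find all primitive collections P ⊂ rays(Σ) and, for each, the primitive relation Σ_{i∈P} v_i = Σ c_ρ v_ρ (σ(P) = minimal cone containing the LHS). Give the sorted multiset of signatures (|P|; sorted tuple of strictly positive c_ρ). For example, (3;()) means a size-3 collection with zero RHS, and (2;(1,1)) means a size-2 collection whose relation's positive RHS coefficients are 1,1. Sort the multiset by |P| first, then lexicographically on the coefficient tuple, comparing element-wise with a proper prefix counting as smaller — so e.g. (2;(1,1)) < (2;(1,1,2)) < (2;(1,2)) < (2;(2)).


Primitive collections (11):

  P = {1,2}:  v_{1} + v_{2} = 0  ⇒ sig = (2;())
  P = {3,6}:  v_{3} + v_{6} = 0  ⇒ sig = (2;())
  P = {7,8}:  v_{7} + v_{8} = 0  ⇒ sig = (2;())
  P = {3,4}:  v_{3} + v_{4} = v_{8}  ⇒ sig = (2;(1))
  P = {4,7}:  v_{4} + v_{7} = v_{6}  ⇒ sig = (2;(1))
  P = {6,8}:  v_{6} + v_{8} = v_{4}  ⇒ sig = (2;(1))
  P = {2,5}:  v_{2} + v_{5} = v_{3} + v_{8}  ⇒ sig = (2;(1,1))
  P = {5,6}:  v_{5} + v_{6} = v_{1} + v_{8}  ⇒ sig = (2;(1,1))
  P = {5,7}:  v_{5} + v_{7} = v_{1} + v_{3}  ⇒ sig = (2;(1,1))
  P = {4,5}:  v_{4} + v_{5} = v_{1} + 2·v_{8}  ⇒ sig = (2;(1,2))
  P = {1,3,8}:  v_{1} + v_{3} + v_{8} = v_{5}  ⇒ sig = (3;(1))

Signatures (|P|; sorted positive RHS coefficients), sorted:
    (2;())
    (2;())
    (2;())
    (2;(1))
    (2;(1))
    (2;(1))
    (2;(1,1))
    (2;(1,1))
    (2;(1,1))
    (2;(1,2))
    (3;(1))


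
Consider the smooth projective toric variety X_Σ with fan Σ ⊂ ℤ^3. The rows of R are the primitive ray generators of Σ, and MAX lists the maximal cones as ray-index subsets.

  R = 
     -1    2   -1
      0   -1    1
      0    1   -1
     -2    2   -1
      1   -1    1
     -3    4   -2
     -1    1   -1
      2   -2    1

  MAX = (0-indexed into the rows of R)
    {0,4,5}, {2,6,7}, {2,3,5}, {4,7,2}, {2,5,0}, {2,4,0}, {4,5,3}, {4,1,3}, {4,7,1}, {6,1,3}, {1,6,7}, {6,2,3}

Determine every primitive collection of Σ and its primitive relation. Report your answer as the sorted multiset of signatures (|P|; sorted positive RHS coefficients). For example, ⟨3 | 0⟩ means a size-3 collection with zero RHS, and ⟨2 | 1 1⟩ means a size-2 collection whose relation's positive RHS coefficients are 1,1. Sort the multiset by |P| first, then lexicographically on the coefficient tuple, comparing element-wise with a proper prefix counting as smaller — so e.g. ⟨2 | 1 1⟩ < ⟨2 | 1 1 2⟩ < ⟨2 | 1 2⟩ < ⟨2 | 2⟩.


The 12 primitive collections of Σ (r=8, n=3):

  {1,2}:  v_{1} + v_{2} = 0  so sig = ⟨2 | 0⟩
  {3,7}:  v_{3} + v_{7} = 0  so sig = ⟨2 | 0⟩
  {4,6}:  v_{4} + v_{6} = 0  so sig = ⟨2 | 0⟩
  {0,3}:  v_{0} + v_{3} = v_{5}  so sig = ⟨2 | 1⟩
  {5,7}:  v_{5} + v_{7} = v_{0}  so sig = ⟨2 | 1⟩
  {0,1}:  v_{0} + v_{1} = v_{3} + v_{4}  so sig = ⟨2 | 1 1⟩
  {0,6}:  v_{0} + v_{6} = v_{2} + v_{3}  so sig = ⟨2 | 1 1⟩
  {0,7}:  v_{0} + v_{7} = v_{2} + v_{4}  so sig = ⟨2 | 1 1⟩
  {1,5}:  v_{1} + v_{5} = 2·v_{3} + v_{4}  so sig = ⟨2 | 1 2⟩
  {5,6}:  v_{5} + v_{6} = v_{2} + 2·v_{3}  so sig = ⟨2 | 1 2⟩
  {2,3,4}:  v_{2} + v_{3} + v_{4} = v_{0}  so sig = ⟨3 | 1⟩
  {2,4,5}:  v_{2} + v_{4} + v_{5} = 2·v_{0}  so sig = ⟨3 | 2⟩

Signatures (|P|; sorted positive RHS coefficients), sorted:
    ⟨2 | 0⟩
    ⟨2 | 0⟩
    ⟨2 | 0⟩
    ⟨2 | 1⟩
    ⟨2 | 1⟩
    ⟨2 | 1 1⟩
    ⟨2 | 1 1⟩
    ⟨2 | 1 1⟩
    ⟨2 | 1 2⟩
    ⟨2 | 1 2⟩
    ⟨3 | 1⟩
    ⟨3 | 2⟩


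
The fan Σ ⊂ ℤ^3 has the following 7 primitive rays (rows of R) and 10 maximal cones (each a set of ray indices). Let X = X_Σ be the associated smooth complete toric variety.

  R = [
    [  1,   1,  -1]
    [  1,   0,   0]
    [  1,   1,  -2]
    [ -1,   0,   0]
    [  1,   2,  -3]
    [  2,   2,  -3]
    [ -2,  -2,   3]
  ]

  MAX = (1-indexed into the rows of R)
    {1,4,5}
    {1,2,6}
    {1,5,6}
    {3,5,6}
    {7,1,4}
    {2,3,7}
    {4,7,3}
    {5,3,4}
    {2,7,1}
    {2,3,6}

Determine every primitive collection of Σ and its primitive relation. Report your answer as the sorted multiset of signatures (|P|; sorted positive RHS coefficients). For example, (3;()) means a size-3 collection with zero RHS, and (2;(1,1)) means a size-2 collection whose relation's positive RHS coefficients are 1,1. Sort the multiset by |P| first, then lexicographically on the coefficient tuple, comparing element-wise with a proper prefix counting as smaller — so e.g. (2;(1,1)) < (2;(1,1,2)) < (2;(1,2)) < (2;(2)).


Minimal non-faces — 6 found among 7 rays, 10 max cones:

  {2,4}:  v_{2} + v_{4} = 0  ⇒ sig = (2;())
  {6,7}:  v_{6} + v_{7} = 0  ⇒ sig = (2;())
  {1,3}:  v_{1} + v_{3} = v_{6}  ⇒ sig = (2;(1))
  {2,5}:  v_{2} + v_{5} = v_{6}  ⇒ sig = (2;(1))
  {4,6}:  v_{4} + v_{6} = v_{5}  ⇒ sig = (2;(1))
  {5,7}:  v_{5} + v_{7} = v_{4}  ⇒ sig = (2;(1))

so the primitive-relation signature multiset is
[(2;()), (2;()), (2;(1)), (2;(1)), (2;(1)), (2;(1))]


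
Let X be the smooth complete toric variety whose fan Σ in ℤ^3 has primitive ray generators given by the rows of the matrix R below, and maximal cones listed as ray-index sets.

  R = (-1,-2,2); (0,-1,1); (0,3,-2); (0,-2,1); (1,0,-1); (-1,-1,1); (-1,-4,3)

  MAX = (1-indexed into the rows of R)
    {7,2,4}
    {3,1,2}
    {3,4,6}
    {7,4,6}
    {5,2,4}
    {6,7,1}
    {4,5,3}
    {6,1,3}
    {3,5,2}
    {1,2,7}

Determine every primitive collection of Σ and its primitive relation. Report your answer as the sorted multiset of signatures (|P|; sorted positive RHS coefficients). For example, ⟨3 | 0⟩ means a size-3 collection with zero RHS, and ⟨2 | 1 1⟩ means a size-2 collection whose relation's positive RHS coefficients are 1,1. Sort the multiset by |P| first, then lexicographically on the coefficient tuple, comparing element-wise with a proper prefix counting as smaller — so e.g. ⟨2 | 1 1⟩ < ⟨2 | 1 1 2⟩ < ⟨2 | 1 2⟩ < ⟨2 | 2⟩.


Primitive collections (7):

  {1,4}:  v_{1} + v_{4} = v_{7} ; sig = ⟨2 | 1⟩
  {1,5}:  v_{1} + v_{5} = v_{4} ; sig = ⟨2 | 1⟩
  {2,6}:  v_{2} + v_{6} = v_{1} ; sig = ⟨2 | 1⟩
  {3,7}:  v_{3} + v_{7} = v_{6} ; sig = ⟨2 | 1⟩
  {5,6}:  v_{5} + v_{6} = v_{3} + 2·v_{4} ; sig = ⟨2 | 1 2⟩
  {5,7}:  v_{5} + v_{7} = 2·v_{4} ; sig = ⟨2 | 2⟩
  {2,3,4}:  v_{2} + v_{3} + v_{4} = 0 ; sig = ⟨3 | 0⟩

Hence PRS(X_Σ) =
[⟨2 | 1⟩, ⟨2 | 1⟩, ⟨2 | 1⟩, ⟨2 | 1⟩, ⟨2 | 1 2⟩, ⟨2 | 2⟩, ⟨3 | 0⟩]


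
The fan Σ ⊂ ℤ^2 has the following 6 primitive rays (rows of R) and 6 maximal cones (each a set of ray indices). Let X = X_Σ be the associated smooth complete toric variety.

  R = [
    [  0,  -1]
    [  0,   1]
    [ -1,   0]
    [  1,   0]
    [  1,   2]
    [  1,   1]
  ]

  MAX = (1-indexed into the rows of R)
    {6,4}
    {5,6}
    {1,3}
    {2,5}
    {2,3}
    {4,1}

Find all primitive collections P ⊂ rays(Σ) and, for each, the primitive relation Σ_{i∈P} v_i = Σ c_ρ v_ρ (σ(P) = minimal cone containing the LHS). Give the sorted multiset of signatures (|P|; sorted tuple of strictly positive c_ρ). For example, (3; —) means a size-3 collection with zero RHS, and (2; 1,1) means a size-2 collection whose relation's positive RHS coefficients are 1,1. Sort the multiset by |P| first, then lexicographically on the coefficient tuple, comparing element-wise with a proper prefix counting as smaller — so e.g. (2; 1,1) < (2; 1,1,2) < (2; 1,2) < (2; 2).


9 minimal non-faces of Δ(Σ) (on 6 rays):

  • {1,2}:  v_{1} + v_{2} = 0  so sig = (2; —)
  • {3,4}:  v_{3} + v_{4} = 0  so sig = (2; —)
  • {1,5}:  v_{1} + v_{5} = v_{6}  so sig = (2; 1)
  • {1,6}:  v_{1} + v_{6} = v_{4}  so sig = (2; 1)
  • {2,4}:  v_{2} + v_{4} = v_{6}  so sig = (2; 1)
  • {2,6}:  v_{2} + v_{6} = v_{5}  so sig = (2; 1)
  • {3,6}:  v_{3} + v_{6} = v_{2}  so sig = (2; 1)
  • {3,5}:  v_{3} + v_{5} = 2·v_{2}  so sig = (2; 2)
  • {4,5}:  v_{4} + v_{5} = 2·v_{6}  so sig = (2; 2)

Hence PRS(X_Σ) =
    |P|=2: 9 collections, coeffs (), (), (1), (1), (1), (1), (1), (2), (2)


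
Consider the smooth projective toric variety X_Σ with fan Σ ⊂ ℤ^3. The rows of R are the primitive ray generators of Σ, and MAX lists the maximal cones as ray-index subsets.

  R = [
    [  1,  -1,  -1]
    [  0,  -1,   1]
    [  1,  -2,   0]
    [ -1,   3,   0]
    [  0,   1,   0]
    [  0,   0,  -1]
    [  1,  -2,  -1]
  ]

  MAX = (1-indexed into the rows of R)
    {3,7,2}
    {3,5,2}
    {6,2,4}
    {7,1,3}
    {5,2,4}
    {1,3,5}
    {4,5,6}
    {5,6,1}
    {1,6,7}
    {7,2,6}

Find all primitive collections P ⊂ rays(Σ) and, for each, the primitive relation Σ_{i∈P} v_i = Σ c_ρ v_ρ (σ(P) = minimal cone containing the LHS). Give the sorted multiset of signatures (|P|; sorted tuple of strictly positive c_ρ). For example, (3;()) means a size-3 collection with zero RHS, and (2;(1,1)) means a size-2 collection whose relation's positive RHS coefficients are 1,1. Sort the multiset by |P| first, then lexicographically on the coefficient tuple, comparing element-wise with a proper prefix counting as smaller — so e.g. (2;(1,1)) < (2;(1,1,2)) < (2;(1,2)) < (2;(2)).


Σ has 7 primitive collections:

  P = {1,2}:  v_{1} + v_{2} = v_{3} ; sig = (2;(1))
  P = {3,4}:  v_{3} + v_{4} = v_{5} ; sig = (2;(1))
  P = {3,6}:  v_{3} + v_{6} = v_{7} ; sig = (2;(1))
  P = {5,7}:  v_{5} + v_{7} = v_{1} ; sig = (2;(1))
  P = {4,7}:  v_{4} + v_{7} = v_{5} + v_{6} ; sig = (2;(1,1))
  P = {1,4}:  v_{1} + v_{4} = 2·v_{5} + v_{6} ; sig = (2;(1,2))
  P = {2,5,6}:  v_{2} + v_{5} + v_{6} = 0 ; sig = (3;())

Sorted signature multiset PRS(X):
    (2;(1))
    (2;(1))
    (2;(1))
    (2;(1))
    (2;(1,1))
    (2;(1,2))
    (3;())


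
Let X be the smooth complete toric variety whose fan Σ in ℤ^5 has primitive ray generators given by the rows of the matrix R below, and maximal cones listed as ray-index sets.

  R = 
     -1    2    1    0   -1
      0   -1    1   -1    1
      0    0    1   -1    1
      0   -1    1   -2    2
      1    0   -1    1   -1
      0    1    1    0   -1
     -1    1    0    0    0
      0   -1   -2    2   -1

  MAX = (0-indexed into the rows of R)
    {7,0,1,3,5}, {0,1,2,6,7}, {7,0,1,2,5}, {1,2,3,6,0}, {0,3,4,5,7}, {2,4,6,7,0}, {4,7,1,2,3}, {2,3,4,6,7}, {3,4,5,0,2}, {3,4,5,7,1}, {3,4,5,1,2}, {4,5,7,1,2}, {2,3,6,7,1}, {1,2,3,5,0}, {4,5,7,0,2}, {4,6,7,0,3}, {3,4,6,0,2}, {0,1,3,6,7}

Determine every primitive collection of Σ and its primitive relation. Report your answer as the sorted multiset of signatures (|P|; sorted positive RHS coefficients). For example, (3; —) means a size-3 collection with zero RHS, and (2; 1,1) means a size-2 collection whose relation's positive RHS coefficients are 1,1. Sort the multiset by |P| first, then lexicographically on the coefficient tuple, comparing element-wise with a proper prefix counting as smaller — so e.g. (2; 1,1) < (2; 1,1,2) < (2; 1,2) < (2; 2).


Δ(Σ) — 8 vertices, 5 min non-faces:

  • {5,6}:  v_{5} + v_{6} = v_{0} ; sig = (2; 1)
  • {1,4,6}:  v_{1} + v_{4} + v_{6} = 0 ; sig = (3; —)
  • {0,1,4}:  v_{0} + v_{1} + v_{4} = v_{5} ; sig = (3; 1)
  • {2,3,5,7}:  v_{2} + v_{3} + v_{5} + v_{7} = v_{1} ; sig = (4; 1)
  • {0,2,3,7}:  v_{0} + v_{2} + v_{3} + v_{7} = v_{1} + v_{6} ; sig = (4; 1,1)

Signatures (|P|; sorted positive RHS coefficients), sorted:
{ (2; 1),  (3; —),  (3; 1),  (4; 1),  (4; 1,1) }


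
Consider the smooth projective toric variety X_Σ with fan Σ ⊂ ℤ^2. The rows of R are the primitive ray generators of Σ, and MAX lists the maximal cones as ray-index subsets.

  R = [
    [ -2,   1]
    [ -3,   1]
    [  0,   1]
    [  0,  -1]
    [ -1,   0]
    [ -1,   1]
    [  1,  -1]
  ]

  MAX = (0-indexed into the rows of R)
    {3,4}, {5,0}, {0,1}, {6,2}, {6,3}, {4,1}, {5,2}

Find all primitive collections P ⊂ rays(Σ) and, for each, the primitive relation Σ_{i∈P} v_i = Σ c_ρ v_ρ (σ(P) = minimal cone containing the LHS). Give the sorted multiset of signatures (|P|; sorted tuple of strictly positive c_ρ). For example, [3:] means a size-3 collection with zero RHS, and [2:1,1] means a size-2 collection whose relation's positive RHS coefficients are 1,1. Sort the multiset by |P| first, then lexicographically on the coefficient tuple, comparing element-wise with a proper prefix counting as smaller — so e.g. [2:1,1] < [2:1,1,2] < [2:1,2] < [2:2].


Primitive collections (14):

  P = {2,3}:  v_{2} + v_{3} = 0  so sig = [2:]
  P = {5,6}:  v_{5} + v_{6} = 0  so sig = [2:]
  P = {0,4}:  v_{0} + v_{4} = v_{1}  so sig = [2:1]
  P = {0,6}:  v_{0} + v_{6} = v_{4}  so sig = [2:1]
  P = {2,4}:  v_{2} + v_{4} = v_{5}  so sig = [2:1]
  P = {3,5}:  v_{3} + v_{5} = v_{4}  so sig = [2:1]
  P = {4,5}:  v_{4} + v_{5} = v_{0}  so sig = [2:1]
  P = {4,6}:  v_{4} + v_{6} = v_{3}  so sig = [2:1]
  P = {1,2}:  v_{1} + v_{2} = v_{0} + v_{5}  so sig = [2:1,1]
  P = {0,2}:  v_{0} + v_{2} = 2·v_{5}  so sig = [2:2]
  P = {0,3}:  v_{0} + v_{3} = 2·v_{4}  so sig = [2:2]
  P = {1,5}:  v_{1} + v_{5} = 2·v_{0}  so sig = [2:2]
  P = {1,6}:  v_{1} + v_{6} = 2·v_{4}  so sig = [2:2]
  P = {1,3}:  v_{1} + v_{3} = 3·v_{4}  so sig = [2:3]

Sorted signature multiset PRS(X):
{ [2:] ×2,  [2:1] ×6,  [2:1,1],  [2:2] ×4,  [2:3] }


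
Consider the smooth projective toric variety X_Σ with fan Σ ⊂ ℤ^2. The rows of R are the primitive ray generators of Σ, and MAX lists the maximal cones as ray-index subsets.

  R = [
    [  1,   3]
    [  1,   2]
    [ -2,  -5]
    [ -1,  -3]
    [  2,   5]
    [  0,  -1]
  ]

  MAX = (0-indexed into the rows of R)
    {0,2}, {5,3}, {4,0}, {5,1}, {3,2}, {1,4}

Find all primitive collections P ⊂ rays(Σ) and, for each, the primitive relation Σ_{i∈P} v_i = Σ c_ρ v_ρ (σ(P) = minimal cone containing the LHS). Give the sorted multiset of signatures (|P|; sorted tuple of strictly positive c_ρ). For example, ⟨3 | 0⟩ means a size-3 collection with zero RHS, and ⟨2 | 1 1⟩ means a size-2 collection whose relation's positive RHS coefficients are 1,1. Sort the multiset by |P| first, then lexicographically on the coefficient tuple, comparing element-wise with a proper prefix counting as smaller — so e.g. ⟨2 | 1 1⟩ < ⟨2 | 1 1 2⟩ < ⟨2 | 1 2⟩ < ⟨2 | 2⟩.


The 9 primitive collections of Σ (r=6, n=2):

  P={0,3}:  v_{0} + v_{3} = 0  so sig = ⟨2 | 0⟩
  P={2,4}:  v_{2} + v_{4} = 0  so sig = ⟨2 | 0⟩
  P={0,1}:  v_{0} + v_{1} = v_{4}  so sig = ⟨2 | 1⟩
  P={0,5}:  v_{0} + v_{5} = v_{1}  so sig = ⟨2 | 1⟩
  P={1,2}:  v_{1} + v_{2} = v_{3}  so sig = ⟨2 | 1⟩
  P={1,3}:  v_{1} + v_{3} = v_{5}  so sig = ⟨2 | 1⟩
  P={3,4}:  v_{3} + v_{4} = v_{1}  so sig = ⟨2 | 1⟩
  P={2,5}:  v_{2} + v_{5} = 2·v_{3}  so sig = ⟨2 | 2⟩
  P={4,5}:  v_{4} + v_{5} = 2·v_{1}  so sig = ⟨2 | 2⟩

Sorted signature multiset PRS(X):
    ⟨2 | 0⟩
    ⟨2 | 0⟩
    ⟨2 | 1⟩
    ⟨2 | 1⟩
    ⟨2 | 1⟩
    ⟨2 | 1⟩
    ⟨2 | 1⟩
    ⟨2 | 2⟩
    ⟨2 | 2⟩


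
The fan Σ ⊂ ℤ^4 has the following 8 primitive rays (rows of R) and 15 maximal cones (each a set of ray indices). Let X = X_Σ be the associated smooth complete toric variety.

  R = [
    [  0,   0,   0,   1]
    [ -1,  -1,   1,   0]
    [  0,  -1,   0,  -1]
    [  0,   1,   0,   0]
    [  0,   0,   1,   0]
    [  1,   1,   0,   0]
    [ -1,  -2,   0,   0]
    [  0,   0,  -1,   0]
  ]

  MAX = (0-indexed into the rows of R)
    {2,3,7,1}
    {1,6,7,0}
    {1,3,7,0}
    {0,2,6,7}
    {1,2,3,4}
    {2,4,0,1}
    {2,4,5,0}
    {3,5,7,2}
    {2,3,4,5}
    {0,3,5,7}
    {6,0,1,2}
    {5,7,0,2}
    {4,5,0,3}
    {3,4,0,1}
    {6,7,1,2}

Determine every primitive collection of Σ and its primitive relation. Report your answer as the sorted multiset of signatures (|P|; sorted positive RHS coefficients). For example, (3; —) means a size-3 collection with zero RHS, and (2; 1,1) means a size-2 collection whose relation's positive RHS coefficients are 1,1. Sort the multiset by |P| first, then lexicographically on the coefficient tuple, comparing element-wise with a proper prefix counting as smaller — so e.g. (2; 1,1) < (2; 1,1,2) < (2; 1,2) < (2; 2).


The 7 primitive collections of Σ (r=8, n=4):

  P = {4,7}:  v_{4} + v_{7} = 0 ; sig = (2; —)
  P = {1,5}:  v_{1} + v_{5} = v_{4} ; sig = (2; 1)
  P = {3,6}:  v_{3} + v_{6} = v_{1} + v_{7} ; sig = (2; 1,1)
  P = {5,6}:  v_{5} + v_{6} = v_{0} + v_{2} ; sig = (2; 1,1)
  P = {4,6}:  v_{4} + v_{6} = v_{0} + v_{1} + v_{2} ; sig = (2; 1,1,1)
  P = {0,2,3}:  v_{0} + v_{2} + v_{3} = 0 ; sig = (3; —)
  P = {0,1,2,7}:  v_{0} + v_{1} + v_{2} + v_{7} = v_{6} ; sig = (4; 1)

Signatures (|P|; sorted positive RHS coefficients), sorted:
    |P|=2: 5 collections, coeffs (), (1), (1,1), (1,1), (1,1,1)
    |P|=3: 1 collection, coeffs ()
    |P|=4: 1 collection, coeffs (1)


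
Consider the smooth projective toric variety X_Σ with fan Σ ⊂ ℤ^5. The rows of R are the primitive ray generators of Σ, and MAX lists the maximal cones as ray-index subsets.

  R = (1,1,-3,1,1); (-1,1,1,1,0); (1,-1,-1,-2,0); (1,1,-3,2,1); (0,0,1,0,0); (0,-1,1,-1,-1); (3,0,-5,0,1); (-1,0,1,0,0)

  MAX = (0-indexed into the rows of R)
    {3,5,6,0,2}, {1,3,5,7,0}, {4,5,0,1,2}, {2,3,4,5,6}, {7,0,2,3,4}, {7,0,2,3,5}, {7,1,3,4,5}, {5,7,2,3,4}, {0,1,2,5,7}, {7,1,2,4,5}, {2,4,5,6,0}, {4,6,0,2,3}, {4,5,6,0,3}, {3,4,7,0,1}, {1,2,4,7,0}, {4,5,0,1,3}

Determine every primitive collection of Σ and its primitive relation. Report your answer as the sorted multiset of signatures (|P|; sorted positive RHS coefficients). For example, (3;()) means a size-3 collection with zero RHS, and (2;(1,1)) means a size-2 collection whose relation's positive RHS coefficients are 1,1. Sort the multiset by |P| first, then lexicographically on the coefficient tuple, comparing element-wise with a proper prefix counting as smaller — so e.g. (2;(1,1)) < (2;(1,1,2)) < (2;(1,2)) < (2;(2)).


Σ has 5 primitive collections:

  P = {6,7}:  v_{6} + v_{7} = v_{2} + v_{3} — sig = (2;(1,1))
  P = {1,6}:  v_{1} + v_{6} = 2·v_{0} + v_{4} + v_{5} — sig = (2;(1,1,2))
  P = {1,2,3}:  v_{1} + v_{2} + v_{3} = v_{0} — sig = (3;(1))
  P = {0,4,5,7}:  v_{0} + v_{4} + v_{5} + v_{7} = 0 — sig = (4;())
  P = {0,2,3,4,5}:  v_{0} + v_{2} + v_{3} + v_{4} + v_{5} = v_{6} — sig = (5;(1))

Hence PRS(X_Σ) =
    (2;(1,1))
    (2;(1,1,2))
    (3;(1))
    (4;())
    (5;(1))


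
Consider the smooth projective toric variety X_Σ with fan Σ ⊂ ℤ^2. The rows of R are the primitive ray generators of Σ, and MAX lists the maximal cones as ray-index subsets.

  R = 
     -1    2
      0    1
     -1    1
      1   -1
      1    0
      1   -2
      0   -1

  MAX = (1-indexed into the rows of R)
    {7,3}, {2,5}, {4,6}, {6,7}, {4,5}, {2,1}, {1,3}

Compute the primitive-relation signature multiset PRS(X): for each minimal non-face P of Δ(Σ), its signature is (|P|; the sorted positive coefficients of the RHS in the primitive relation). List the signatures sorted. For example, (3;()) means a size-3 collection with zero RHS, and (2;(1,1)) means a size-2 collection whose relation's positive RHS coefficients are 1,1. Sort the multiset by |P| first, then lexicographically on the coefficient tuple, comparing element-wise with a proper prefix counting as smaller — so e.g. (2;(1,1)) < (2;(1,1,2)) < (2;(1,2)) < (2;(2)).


Σ has 14 primitive collections:

  • {1,6}:  v_{1} + v_{6} = 0  ⟹  sig = (2;())
  • {2,7}:  v_{2} + v_{7} = 0  ⟹  sig = (2;())
  • {3,4}:  v_{3} + v_{4} = 0  ⟹  sig = (2;())
  • {1,4}:  v_{1} + v_{4} = v_{2}  ⟹  sig = (2;(1))
  • {1,7}:  v_{1} + v_{7} = v_{3}  ⟹  sig = (2;(1))
  • {2,3}:  v_{2} + v_{3} = v_{1}  ⟹  sig = (2;(1))
  • {2,4}:  v_{2} + v_{4} = v_{5}  ⟹  sig = (2;(1))
  • {2,6}:  v_{2} + v_{6} = v_{4}  ⟹  sig = (2;(1))
  • {3,5}:  v_{3} + v_{5} = v_{2}  ⟹  sig = (2;(1))
  • {3,6}:  v_{3} + v_{6} = v_{7}  ⟹  sig = (2;(1))
  • {4,7}:  v_{4} + v_{7} = v_{6}  ⟹  sig = (2;(1))
  • {5,7}:  v_{5} + v_{7} = v_{4}  ⟹  sig = (2;(1))
  • {1,5}:  v_{1} + v_{5} = 2·v_{2}  ⟹  sig = (2;(2))
  • {5,6}:  v_{5} + v_{6} = 2·v_{4}  ⟹  sig = (2;(2))

Sorted signature multiset PRS(X):
[(2;()), (2;()), (2;()), (2;(1)), (2;(1)), (2;(1)), (2;(1)), (2;(1)), (2;(1)), (2;(1)), (2;(1)), (2;(1)), (2;(2)), (2;(2))]


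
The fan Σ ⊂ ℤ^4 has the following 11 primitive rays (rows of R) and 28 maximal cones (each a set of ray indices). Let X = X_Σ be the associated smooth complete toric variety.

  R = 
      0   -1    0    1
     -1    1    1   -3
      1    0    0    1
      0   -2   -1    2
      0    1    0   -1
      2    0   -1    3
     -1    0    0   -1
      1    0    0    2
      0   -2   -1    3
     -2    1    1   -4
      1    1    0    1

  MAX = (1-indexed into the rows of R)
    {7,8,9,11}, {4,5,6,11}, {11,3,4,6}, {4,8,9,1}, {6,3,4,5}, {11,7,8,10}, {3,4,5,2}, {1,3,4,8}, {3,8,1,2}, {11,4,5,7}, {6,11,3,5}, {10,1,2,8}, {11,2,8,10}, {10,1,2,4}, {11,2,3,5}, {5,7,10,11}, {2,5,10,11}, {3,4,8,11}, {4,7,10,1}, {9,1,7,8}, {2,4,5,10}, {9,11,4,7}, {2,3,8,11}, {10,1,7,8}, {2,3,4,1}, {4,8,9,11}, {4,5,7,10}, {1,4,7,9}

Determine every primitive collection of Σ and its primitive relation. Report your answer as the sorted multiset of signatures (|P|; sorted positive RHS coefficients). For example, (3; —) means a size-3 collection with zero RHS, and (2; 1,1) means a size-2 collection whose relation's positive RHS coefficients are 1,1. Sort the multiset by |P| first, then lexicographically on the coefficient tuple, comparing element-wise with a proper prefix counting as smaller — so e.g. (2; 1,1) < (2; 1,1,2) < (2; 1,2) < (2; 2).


Primitive collections (22):

  • {1,5}:  v_{1} + v_{5} = 0 — sig = (2; —)
  • {3,7}:  v_{3} + v_{7} = 0 — sig = (2; —)
  • {1,11}:  v_{1} + v_{11} = v_{8} — sig = (2; 1)
  • {2,7}:  v_{2} + v_{7} = v_{10} — sig = (2; 1)
  • {3,10}:  v_{3} + v_{10} = v_{2} — sig = (2; 1)
  • {5,8}:  v_{5} + v_{8} = v_{11} — sig = (2; 1)
  • {6,10}:  v_{6} + v_{10} = v_{5} — sig = (2; 1)
  • {2,6}:  v_{2} + v_{6} = v_{3} + v_{5} — sig = (2; 1,1)
  • {2,9}:  v_{2} + v_{9} = v_{1} + v_{7} — sig = (2; 1,1)
  • {3,9}:  v_{3} + v_{9} = v_{4} + v_{8} — sig = (2; 1,1)
  • {1,6}:  v_{1} + v_{6} = v_{3} + v_{4} + v_{11} — sig = (2; 1,1,1)
  • {5,9}:  v_{5} + v_{9} = v_{4} + v_{7} + v_{11} — sig = (2; 1,1,1)
  • {6,7}:  v_{6} + v_{7} = v_{4} + v_{5} + v_{11} — sig = (2; 1,1,1)
  • {6,8}:  v_{6} + v_{8} = v_{3} + v_{4} + 2·v_{11} — sig = (2; 1,1,2)
  • {9,10}:  v_{9} + v_{10} = v_{1} + 2·v_{7} — sig = (2; 1,2)
  • {6,9}:  v_{6} + v_{9} = 2·v_{4} + 2·v_{11} — sig = (2; 2,2)
  • {2,4,11}:  v_{2} + v_{4} + v_{11} = 0 — sig = (3; —)
  • {2,4,8}:  v_{2} + v_{4} + v_{8} = v_{1} — sig = (3; 1)
  • {4,7,8}:  v_{4} + v_{7} + v_{8} = v_{9} — sig = (3; 1)
  • {4,10,11}:  v_{4} + v_{10} + v_{11} = v_{7} — sig = (3; 1)
  • {4,8,10}:  v_{4} + v_{8} + v_{10} = v_{1} + v_{7} — sig = (3; 1,1)
  • {3,4,5,11}:  v_{3} + v_{4} + v_{5} + v_{11} = v_{6} — sig = (4; 1)

Hence PRS(X_Σ) =
{ (2; —) ×2,  (2; 1) ×5,  (2; 1,1) ×3,  (2; 1,1,1) ×3,  (2; 1,1,2),  (2; 1,2),  (2; 2,2),  (3; —),  (3; 1) ×3,  (3; 1,1),  (4; 1) }


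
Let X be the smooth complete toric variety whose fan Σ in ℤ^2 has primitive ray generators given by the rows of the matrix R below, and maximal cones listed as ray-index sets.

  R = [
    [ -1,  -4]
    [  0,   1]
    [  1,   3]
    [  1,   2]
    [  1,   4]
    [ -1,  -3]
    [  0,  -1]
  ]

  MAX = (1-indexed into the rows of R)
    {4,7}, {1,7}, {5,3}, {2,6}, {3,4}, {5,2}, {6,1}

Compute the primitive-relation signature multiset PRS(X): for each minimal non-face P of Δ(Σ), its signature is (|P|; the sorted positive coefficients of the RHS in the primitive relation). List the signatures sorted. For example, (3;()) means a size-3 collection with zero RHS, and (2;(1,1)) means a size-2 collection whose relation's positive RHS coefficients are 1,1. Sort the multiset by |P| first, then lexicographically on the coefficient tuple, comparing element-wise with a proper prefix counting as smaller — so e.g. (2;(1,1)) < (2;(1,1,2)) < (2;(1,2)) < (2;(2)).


|primitive collections| = 14. Relations:

  {1,5}:  v_{1} + v_{5} = 0  ⇒ sig = (2;())
  {2,7}:  v_{2} + v_{7} = 0  ⇒ sig = (2;())
  {3,6}:  v_{3} + v_{6} = 0  ⇒ sig = (2;())
  {1,2}:  v_{1} + v_{2} = v_{6}  ⇒ sig = (2;(1))
  {1,3}:  v_{1} + v_{3} = v_{7}  ⇒ sig = (2;(1))
  {2,3}:  v_{2} + v_{3} = v_{5}  ⇒ sig = (2;(1))
  {2,4}:  v_{2} + v_{4} = v_{3}  ⇒ sig = (2;(1))
  {3,7}:  v_{3} + v_{7} = v_{4}  ⇒ sig = (2;(1))
  {4,6}:  v_{4} + v_{6} = v_{7}  ⇒ sig = (2;(1))
  {5,6}:  v_{5} + v_{6} = v_{2}  ⇒ sig = (2;(1))
  {5,7}:  v_{5} + v_{7} = v_{3}  ⇒ sig = (2;(1))
  {6,7}:  v_{6} + v_{7} = v_{1}  ⇒ sig = (2;(1))
  {1,4}:  v_{1} + v_{4} = 2·v_{7}  ⇒ sig = (2;(2))
  {4,5}:  v_{4} + v_{5} = 2·v_{3}  ⇒ sig = (2;(2))

Sorted signature multiset PRS(X):
    |P|=2: 14 collections, coeffs (), (), (), (1), (1), (1), (1), (1), (1), (1), (1), (1), (2), (2)


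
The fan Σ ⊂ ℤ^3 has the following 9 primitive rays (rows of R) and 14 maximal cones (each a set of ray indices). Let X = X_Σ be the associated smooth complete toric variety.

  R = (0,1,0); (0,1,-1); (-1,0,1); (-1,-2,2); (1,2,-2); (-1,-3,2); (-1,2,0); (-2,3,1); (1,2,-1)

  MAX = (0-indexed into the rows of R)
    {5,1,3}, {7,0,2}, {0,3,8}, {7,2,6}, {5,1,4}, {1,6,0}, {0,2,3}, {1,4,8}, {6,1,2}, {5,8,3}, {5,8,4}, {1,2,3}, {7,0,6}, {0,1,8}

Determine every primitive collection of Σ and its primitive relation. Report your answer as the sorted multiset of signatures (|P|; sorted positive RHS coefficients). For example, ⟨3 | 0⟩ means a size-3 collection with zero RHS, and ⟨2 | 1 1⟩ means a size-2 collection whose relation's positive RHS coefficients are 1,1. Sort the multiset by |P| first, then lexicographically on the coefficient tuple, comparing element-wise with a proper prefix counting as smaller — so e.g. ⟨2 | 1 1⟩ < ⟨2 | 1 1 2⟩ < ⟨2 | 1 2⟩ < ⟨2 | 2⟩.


Σ has 20 primitive collections:

  {3,4}:  v_{3} + v_{4} = 0  ⟹  sig = ⟨2 | 0⟩
  {0,5}:  v_{0} + v_{5} = v_{3}  ⟹  sig = ⟨2 | 1⟩
  {0,4}:  v_{0} + v_{4} = v_{1} + v_{8}  ⟹  sig = ⟨2 | 1 1⟩
  {2,4}:  v_{2} + v_{4} = v_{0} + v_{1}  ⟹  sig = ⟨2 | 1 1⟩
  {5,6}:  v_{5} + v_{6} = v_{1} + v_{2} + v_{3}  ⟹  sig = ⟨2 | 1 1 1⟩
  {4,7}:  v_{4} + v_{7} = 2·v_{0} + v_{1} + v_{6}  ⟹  sig = ⟨2 | 1 1 2⟩
  {2,5}:  v_{2} + v_{5} = v_{1} + 2·v_{3}  ⟹  sig = ⟨2 | 1 2⟩
  {3,7}:  v_{3} + v_{7} = v_{0} + 3·v_{2}  ⟹  sig = ⟨2 | 1 3⟩
  {6,8}:  v_{6} + v_{8} = 3·v_{0} + v_{1}  ⟹  sig = ⟨2 | 1 3⟩
  {7,8}:  v_{7} + v_{8} = 3·v_{0} + v_{6}  ⟹  sig = ⟨2 | 1 3⟩
  {1,7}:  v_{1} + v_{7} = 2·v_{6}  ⟹  sig = ⟨2 | 2⟩
  {2,8}:  v_{2} + v_{8} = 2·v_{0}  ⟹  sig = ⟨2 | 2⟩
  {3,6}:  v_{3} + v_{6} = 2·v_{2}  ⟹  sig = ⟨2 | 2⟩
  {4,6}:  v_{4} + v_{6} = 2·v_{0} + 2·v_{1}  ⟹  sig = ⟨2 | 2 2⟩
  {5,7}:  v_{5} + v_{7} = 3·v_{2}  ⟹  sig = ⟨2 | 3⟩
  {1,5,8}:  v_{1} + v_{5} + v_{8} = 0  ⟹  sig = ⟨3 | 0⟩
  {0,1,2}:  v_{0} + v_{1} + v_{2} = v_{6}  ⟹  sig = ⟨3 | 1⟩
  {0,1,3}:  v_{0} + v_{1} + v_{3} = v_{2}  ⟹  sig = ⟨3 | 1⟩
  {0,2,6}:  v_{0} + v_{2} + v_{6} = v_{7}  ⟹  sig = ⟨3 | 1⟩
  {1,3,8}:  v_{1} + v_{3} + v_{8} = v_{0}  ⟹  sig = ⟨3 | 1⟩

Signatures (|P|; sorted positive RHS coefficients), sorted:
[⟨2 | 0⟩, ⟨2 | 1⟩, ⟨2 | 1 1⟩, ⟨2 | 1 1⟩, ⟨2 | 1 1 1⟩, ⟨2 | 1 1 2⟩, ⟨2 | 1 2⟩, ⟨2 | 1 3⟩, ⟨2 | 1 3⟩, ⟨2 | 1 3⟩, ⟨2 | 2⟩, ⟨2 | 2⟩, ⟨2 | 2⟩, ⟨2 | 2 2⟩, ⟨2 | 3⟩, ⟨3 | 0⟩, ⟨3 | 1⟩, ⟨3 | 1⟩, ⟨3 | 1⟩, ⟨3 | 1⟩]


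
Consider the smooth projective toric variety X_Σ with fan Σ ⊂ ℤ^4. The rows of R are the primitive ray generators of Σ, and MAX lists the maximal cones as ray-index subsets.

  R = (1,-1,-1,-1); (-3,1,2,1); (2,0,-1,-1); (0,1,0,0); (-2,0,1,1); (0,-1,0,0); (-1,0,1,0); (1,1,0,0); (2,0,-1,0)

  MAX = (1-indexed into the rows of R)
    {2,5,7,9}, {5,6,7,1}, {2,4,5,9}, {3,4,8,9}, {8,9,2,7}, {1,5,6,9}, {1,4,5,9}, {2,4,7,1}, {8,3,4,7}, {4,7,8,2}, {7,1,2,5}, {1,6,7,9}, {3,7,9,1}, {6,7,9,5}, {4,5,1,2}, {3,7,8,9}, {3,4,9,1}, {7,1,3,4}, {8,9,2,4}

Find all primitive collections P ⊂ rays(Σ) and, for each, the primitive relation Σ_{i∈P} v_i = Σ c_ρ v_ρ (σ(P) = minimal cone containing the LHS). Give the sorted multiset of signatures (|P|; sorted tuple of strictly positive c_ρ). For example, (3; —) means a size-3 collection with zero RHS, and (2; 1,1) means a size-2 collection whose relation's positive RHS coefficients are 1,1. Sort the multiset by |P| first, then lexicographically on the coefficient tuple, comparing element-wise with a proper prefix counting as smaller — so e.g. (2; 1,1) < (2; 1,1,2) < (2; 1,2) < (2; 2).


Primitive collections (12):

  • {3,5}:  v_{3} + v_{5} = 0  so sig = (2; —)
  • {4,6}:  v_{4} + v_{6} = 0  so sig = (2; —)
  • {1,8}:  v_{1} + v_{8} = v_{3}  so sig = (2; 1)
  • {2,3}:  v_{2} + v_{3} = v_{4} + v_{7}  so sig = (2; 1,1)
  • {2,6}:  v_{2} + v_{6} = v_{5} + v_{7}  so sig = (2; 1,1)
  • {5,8}:  v_{5} + v_{8} = v_{2} + v_{9}  so sig = (2; 1,1)
  • {6,8}:  v_{6} + v_{8} = v_{7} + v_{9}  so sig = (2; 1,1)
  • {3,6}:  v_{3} + v_{6} = v_{1} + v_{7} + v_{9}  so sig = (2; 1,1,1)
  • {1,2,9}:  v_{1} + v_{2} + v_{9} = 0  so sig = (3; —)
  • {4,5,7}:  v_{4} + v_{5} + v_{7} = v_{2}  so sig = (3; 1)
  • {4,7,9}:  v_{4} + v_{7} + v_{9} = v_{8}  so sig = (3; 1)
  • {1,5,7,9}:  v_{1} + v_{5} + v_{7} + v_{9} = v_{6}  so sig = (4; 1)

Hence PRS(X_Σ) =
{ (2; —) ×2,  (2; 1),  (2; 1,1) ×4,  (2; 1,1,1),  (3; —),  (3; 1) ×2,  (4; 1) }


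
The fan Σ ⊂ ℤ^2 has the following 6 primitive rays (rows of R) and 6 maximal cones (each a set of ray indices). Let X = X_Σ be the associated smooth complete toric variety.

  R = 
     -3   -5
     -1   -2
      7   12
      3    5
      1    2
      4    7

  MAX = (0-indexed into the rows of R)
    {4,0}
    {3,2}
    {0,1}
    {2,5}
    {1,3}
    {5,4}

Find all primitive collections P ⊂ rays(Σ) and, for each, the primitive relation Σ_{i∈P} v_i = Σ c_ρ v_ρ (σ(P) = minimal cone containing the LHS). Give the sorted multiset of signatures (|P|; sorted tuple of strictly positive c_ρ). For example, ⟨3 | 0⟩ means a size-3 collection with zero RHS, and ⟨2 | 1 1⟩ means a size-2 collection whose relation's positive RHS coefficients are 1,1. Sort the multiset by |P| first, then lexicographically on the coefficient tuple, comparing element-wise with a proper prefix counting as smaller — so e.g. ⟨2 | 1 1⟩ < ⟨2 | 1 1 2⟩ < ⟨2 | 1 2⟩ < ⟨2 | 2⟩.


|primitive collections| = 9. Relations:

  • {0,3}:  v_{0} + v_{3} = 0  so sig = ⟨2 | 0⟩
  • {1,4}:  v_{1} + v_{4} = 0  so sig = ⟨2 | 0⟩
  • {0,2}:  v_{0} + v_{2} = v_{5}  so sig = ⟨2 | 1⟩
  • {0,5}:  v_{0} + v_{5} = v_{4}  so sig = ⟨2 | 1⟩
  • {1,5}:  v_{1} + v_{5} = v_{3}  so sig = ⟨2 | 1⟩
  • {3,4}:  v_{3} + v_{4} = v_{5}  so sig = ⟨2 | 1⟩
  • {3,5}:  v_{3} + v_{5} = v_{2}  so sig = ⟨2 | 1⟩
  • {1,2}:  v_{1} + v_{2} = 2·v_{3}  so sig = ⟨2 | 2⟩
  • {2,4}:  v_{2} + v_{4} = 2·v_{5}  so sig = ⟨2 | 2⟩

Signatures (|P|; sorted positive RHS coefficients), sorted:
    ⟨2 | 0⟩
    ⟨2 | 0⟩
    ⟨2 | 1⟩
    ⟨2 | 1⟩
    ⟨2 | 1⟩
    ⟨2 | 1⟩
    ⟨2 | 1⟩
    ⟨2 | 2⟩
    ⟨2 | 2⟩


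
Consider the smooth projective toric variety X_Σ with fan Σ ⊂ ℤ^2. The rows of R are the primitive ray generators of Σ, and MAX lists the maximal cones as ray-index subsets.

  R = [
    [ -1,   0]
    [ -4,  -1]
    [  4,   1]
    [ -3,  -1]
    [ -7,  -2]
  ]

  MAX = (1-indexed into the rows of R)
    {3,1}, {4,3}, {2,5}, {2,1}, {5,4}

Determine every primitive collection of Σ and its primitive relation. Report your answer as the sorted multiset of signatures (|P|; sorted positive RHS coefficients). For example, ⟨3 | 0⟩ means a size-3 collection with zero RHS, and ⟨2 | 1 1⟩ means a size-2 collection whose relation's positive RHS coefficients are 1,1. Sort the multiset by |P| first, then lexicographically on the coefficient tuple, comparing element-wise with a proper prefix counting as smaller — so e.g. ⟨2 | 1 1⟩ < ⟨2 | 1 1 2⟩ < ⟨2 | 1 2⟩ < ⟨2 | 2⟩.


5 minimal non-faces of Δ(Σ) (on 5 rays):

  P = {2,3}:  v_{2} + v_{3} = 0  ⟹  sig = ⟨2 | 0⟩
  P = {1,4}:  v_{1} + v_{4} = v_{2}  ⟹  sig = ⟨2 | 1⟩
  P = {2,4}:  v_{2} + v_{4} = v_{5}  ⟹  sig = ⟨2 | 1⟩
  P = {3,5}:  v_{3} + v_{5} = v_{4}  ⟹  sig = ⟨2 | 1⟩
  P = {1,5}:  v_{1} + v_{5} = 2·v_{2}  ⟹  sig = ⟨2 | 2⟩

Signatures (|P|; sorted positive RHS coefficients), sorted:
    |P|=2: 5 collections, coeffs (), (1), (1), (1), (2)


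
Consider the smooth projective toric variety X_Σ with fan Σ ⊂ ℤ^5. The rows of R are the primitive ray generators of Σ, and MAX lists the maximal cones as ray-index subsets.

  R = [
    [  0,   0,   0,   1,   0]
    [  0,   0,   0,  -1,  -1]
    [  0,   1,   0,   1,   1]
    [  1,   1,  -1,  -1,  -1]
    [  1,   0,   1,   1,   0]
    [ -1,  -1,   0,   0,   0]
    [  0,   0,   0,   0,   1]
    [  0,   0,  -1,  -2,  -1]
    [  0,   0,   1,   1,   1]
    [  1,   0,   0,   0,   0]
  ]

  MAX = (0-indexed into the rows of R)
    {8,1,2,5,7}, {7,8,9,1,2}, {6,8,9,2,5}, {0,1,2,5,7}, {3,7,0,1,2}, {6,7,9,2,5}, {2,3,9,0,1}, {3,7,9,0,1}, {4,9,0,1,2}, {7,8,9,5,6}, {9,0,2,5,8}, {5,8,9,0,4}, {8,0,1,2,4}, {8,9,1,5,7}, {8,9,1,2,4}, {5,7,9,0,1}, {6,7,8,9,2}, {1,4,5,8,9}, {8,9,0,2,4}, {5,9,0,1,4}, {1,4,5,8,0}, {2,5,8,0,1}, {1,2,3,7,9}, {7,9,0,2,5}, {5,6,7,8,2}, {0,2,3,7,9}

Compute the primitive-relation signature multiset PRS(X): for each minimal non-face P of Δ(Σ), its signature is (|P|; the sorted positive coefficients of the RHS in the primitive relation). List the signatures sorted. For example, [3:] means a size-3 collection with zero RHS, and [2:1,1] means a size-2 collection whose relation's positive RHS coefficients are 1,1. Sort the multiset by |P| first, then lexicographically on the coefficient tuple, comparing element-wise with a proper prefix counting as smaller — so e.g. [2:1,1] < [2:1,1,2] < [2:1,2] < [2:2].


14 collections generate NE(X_Σ); each relation:

  P={1,6}:  v_{1} + v_{6} = v_{7} + v_{8}  ⟹  sig = [2:1,1]
  P={3,5}:  v_{3} + v_{5} = v_{0} + v_{7}  ⟹  sig = [2:1,1]
  P={4,6}:  v_{4} + v_{6} = v_{8} + v_{9}  ⟹  sig = [2:1,1]
  P={4,7}:  v_{4} + v_{7} = v_{1} + v_{9}  ⟹  sig = [2:1,1]
  P={0,6}:  v_{0} + v_{6} = v_{2} + v_{5} + v_{9}  ⟹  sig = [2:1,1,1]
  P={3,6}:  v_{3} + v_{6} = v_{2} + v_{7} + v_{9}  ⟹  sig = [2:1,1,1]
  P={3,8}:  v_{3} + v_{8} = v_{1} + v_{2} + v_{9}  ⟹  sig = [2:1,1,1]
  P={3,4}:  v_{3} + v_{4} = v_{0} + 2·v_{1} + v_{2} + 2·v_{9}  ⟹  sig = [2:1,1,2,2]
  P={0,7,8}:  v_{0} + v_{7} + v_{8} = 0  ⟹  sig = [3:]
  P={2,4,5}:  v_{2} + v_{4} + v_{5} = v_{0} + v_{8}  ⟹  sig = [3:1,1]
  P={1,2,5,9}:  v_{1} + v_{2} + v_{5} + v_{9} = 0  ⟹  sig = [4:]
  P={0,1,8,9}:  v_{0} + v_{1} + v_{8} + v_{9} = v_{4}  ⟹  sig = [4:1]
  P={0,1,2,7,9}:  v_{0} + v_{1} + v_{2} + v_{7} + v_{9} = v_{3}  ⟹  sig = [5:1]
  P={2,5,7,8,9}:  v_{2} + v_{5} + v_{7} + v_{8} + v_{9} = v_{6}  ⟹  sig = [5:1]

Sorted signature multiset PRS(X):
    [2:1,1]
    [2:1,1]
    [2:1,1]
    [2:1,1]
    [2:1,1,1]
    [2:1,1,1]
    [2:1,1,1]
    [2:1,1,2,2]
    [3:]
    [3:1,1]
    [4:]
    [4:1]
    [5:1]
    [5:1]


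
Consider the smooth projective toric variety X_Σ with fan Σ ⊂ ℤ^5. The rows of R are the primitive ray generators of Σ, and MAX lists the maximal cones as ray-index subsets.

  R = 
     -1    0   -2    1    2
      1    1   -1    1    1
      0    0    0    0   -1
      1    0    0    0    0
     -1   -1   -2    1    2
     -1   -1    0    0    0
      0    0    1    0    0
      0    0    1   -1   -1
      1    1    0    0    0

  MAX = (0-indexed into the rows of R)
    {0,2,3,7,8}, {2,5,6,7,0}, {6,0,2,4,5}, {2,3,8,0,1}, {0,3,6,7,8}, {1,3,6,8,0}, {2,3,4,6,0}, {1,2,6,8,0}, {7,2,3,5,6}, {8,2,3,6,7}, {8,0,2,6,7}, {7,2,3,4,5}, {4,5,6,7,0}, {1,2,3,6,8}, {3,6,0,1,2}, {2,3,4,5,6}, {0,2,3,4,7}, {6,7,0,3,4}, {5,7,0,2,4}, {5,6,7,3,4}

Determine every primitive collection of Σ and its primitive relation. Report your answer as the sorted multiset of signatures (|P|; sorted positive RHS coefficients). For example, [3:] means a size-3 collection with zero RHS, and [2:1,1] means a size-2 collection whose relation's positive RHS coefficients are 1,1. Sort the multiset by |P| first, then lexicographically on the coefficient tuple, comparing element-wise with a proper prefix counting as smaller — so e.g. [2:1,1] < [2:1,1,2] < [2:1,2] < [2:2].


The 9 primitive collections of Σ (r=9, n=5):

  P = {5,8}:  v_{5} + v_{8} = 0 ; sig = [2:]
  P = {1,7}:  v_{1} + v_{7} = v_{8} ; sig = [2:1]
  P = {4,8}:  v_{4} + v_{8} = v_{0} + v_{3} ; sig = [2:1,1]
  P = {1,5}:  v_{1} + v_{5} = v_{0} + v_{2} + v_{3} + v_{6} ; sig = [2:1,1,1,1]
  P = {1,4}:  v_{1} + v_{4} = 2·v_{0} + v_{2} + 2·v_{3} + v_{6} ; sig = [2:1,1,2,2]
  P = {0,3,5}:  v_{0} + v_{3} + v_{5} = v_{4} ; sig = [3:1]
  P = {2,4,6,7}:  v_{2} + v_{4} + v_{6} + v_{7} = v_{5} ; sig = [4:1]
  P = {0,2,3,6,7}:  v_{0} + v_{2} + v_{3} + v_{6} + v_{7} = 0 ; sig = [5:]
  P = {0,2,3,6,8}:  v_{0} + v_{2} + v_{3} + v_{6} + v_{8} = v_{1} ; sig = [5:1]

Signatures (|P|; sorted positive RHS coefficients), sorted:
[[2:], [2:1], [2:1,1], [2:1,1,1,1], [2:1,1,2,2], [3:1], [4:1], [5:], [5:1]]
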